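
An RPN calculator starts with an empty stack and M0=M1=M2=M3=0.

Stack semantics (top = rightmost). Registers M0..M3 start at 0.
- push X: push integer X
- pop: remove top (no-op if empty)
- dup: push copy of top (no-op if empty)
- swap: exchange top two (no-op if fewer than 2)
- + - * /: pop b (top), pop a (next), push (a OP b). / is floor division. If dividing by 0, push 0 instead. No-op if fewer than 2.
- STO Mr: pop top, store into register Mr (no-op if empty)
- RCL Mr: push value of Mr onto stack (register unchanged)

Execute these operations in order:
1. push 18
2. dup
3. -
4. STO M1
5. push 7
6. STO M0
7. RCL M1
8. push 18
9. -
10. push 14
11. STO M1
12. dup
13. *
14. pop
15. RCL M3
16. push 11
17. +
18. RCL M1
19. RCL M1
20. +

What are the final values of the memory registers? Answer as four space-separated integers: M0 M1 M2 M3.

Answer: 7 14 0 0

Derivation:
After op 1 (push 18): stack=[18] mem=[0,0,0,0]
After op 2 (dup): stack=[18,18] mem=[0,0,0,0]
After op 3 (-): stack=[0] mem=[0,0,0,0]
After op 4 (STO M1): stack=[empty] mem=[0,0,0,0]
After op 5 (push 7): stack=[7] mem=[0,0,0,0]
After op 6 (STO M0): stack=[empty] mem=[7,0,0,0]
After op 7 (RCL M1): stack=[0] mem=[7,0,0,0]
After op 8 (push 18): stack=[0,18] mem=[7,0,0,0]
After op 9 (-): stack=[-18] mem=[7,0,0,0]
After op 10 (push 14): stack=[-18,14] mem=[7,0,0,0]
After op 11 (STO M1): stack=[-18] mem=[7,14,0,0]
After op 12 (dup): stack=[-18,-18] mem=[7,14,0,0]
After op 13 (*): stack=[324] mem=[7,14,0,0]
After op 14 (pop): stack=[empty] mem=[7,14,0,0]
After op 15 (RCL M3): stack=[0] mem=[7,14,0,0]
After op 16 (push 11): stack=[0,11] mem=[7,14,0,0]
After op 17 (+): stack=[11] mem=[7,14,0,0]
After op 18 (RCL M1): stack=[11,14] mem=[7,14,0,0]
After op 19 (RCL M1): stack=[11,14,14] mem=[7,14,0,0]
After op 20 (+): stack=[11,28] mem=[7,14,0,0]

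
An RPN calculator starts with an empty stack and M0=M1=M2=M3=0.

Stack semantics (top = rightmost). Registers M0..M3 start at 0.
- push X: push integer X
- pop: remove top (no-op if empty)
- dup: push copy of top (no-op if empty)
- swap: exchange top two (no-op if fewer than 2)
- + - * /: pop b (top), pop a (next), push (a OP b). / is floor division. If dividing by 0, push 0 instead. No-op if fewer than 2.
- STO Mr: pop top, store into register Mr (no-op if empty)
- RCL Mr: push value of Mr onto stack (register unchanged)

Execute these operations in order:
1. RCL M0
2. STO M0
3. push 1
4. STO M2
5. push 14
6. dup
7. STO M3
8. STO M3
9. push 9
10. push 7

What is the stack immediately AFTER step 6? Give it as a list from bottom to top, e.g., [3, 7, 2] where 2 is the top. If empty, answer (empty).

After op 1 (RCL M0): stack=[0] mem=[0,0,0,0]
After op 2 (STO M0): stack=[empty] mem=[0,0,0,0]
After op 3 (push 1): stack=[1] mem=[0,0,0,0]
After op 4 (STO M2): stack=[empty] mem=[0,0,1,0]
After op 5 (push 14): stack=[14] mem=[0,0,1,0]
After op 6 (dup): stack=[14,14] mem=[0,0,1,0]

[14, 14]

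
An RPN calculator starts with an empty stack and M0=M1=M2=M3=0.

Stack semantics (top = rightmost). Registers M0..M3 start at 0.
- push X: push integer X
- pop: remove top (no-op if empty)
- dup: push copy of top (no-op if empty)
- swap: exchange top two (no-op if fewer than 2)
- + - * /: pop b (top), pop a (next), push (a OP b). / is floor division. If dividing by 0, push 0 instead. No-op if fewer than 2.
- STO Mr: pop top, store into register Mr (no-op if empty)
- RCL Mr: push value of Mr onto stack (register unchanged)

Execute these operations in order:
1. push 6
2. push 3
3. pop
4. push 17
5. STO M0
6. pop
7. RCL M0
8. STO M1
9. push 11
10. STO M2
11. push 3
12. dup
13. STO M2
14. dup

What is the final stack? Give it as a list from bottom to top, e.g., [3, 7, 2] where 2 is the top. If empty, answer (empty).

After op 1 (push 6): stack=[6] mem=[0,0,0,0]
After op 2 (push 3): stack=[6,3] mem=[0,0,0,0]
After op 3 (pop): stack=[6] mem=[0,0,0,0]
After op 4 (push 17): stack=[6,17] mem=[0,0,0,0]
After op 5 (STO M0): stack=[6] mem=[17,0,0,0]
After op 6 (pop): stack=[empty] mem=[17,0,0,0]
After op 7 (RCL M0): stack=[17] mem=[17,0,0,0]
After op 8 (STO M1): stack=[empty] mem=[17,17,0,0]
After op 9 (push 11): stack=[11] mem=[17,17,0,0]
After op 10 (STO M2): stack=[empty] mem=[17,17,11,0]
After op 11 (push 3): stack=[3] mem=[17,17,11,0]
After op 12 (dup): stack=[3,3] mem=[17,17,11,0]
After op 13 (STO M2): stack=[3] mem=[17,17,3,0]
After op 14 (dup): stack=[3,3] mem=[17,17,3,0]

Answer: [3, 3]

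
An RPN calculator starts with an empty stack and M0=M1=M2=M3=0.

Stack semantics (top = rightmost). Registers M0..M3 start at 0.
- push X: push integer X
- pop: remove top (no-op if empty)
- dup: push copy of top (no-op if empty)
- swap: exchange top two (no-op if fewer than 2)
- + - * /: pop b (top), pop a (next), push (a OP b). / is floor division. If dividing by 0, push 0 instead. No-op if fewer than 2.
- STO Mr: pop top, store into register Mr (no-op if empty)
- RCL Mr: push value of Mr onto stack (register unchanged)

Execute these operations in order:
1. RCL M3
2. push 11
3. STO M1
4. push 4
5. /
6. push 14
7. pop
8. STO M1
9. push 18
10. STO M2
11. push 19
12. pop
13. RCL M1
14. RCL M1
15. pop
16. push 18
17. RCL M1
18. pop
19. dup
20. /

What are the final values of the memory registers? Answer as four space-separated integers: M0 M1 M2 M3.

Answer: 0 0 18 0

Derivation:
After op 1 (RCL M3): stack=[0] mem=[0,0,0,0]
After op 2 (push 11): stack=[0,11] mem=[0,0,0,0]
After op 3 (STO M1): stack=[0] mem=[0,11,0,0]
After op 4 (push 4): stack=[0,4] mem=[0,11,0,0]
After op 5 (/): stack=[0] mem=[0,11,0,0]
After op 6 (push 14): stack=[0,14] mem=[0,11,0,0]
After op 7 (pop): stack=[0] mem=[0,11,0,0]
After op 8 (STO M1): stack=[empty] mem=[0,0,0,0]
After op 9 (push 18): stack=[18] mem=[0,0,0,0]
After op 10 (STO M2): stack=[empty] mem=[0,0,18,0]
After op 11 (push 19): stack=[19] mem=[0,0,18,0]
After op 12 (pop): stack=[empty] mem=[0,0,18,0]
After op 13 (RCL M1): stack=[0] mem=[0,0,18,0]
After op 14 (RCL M1): stack=[0,0] mem=[0,0,18,0]
After op 15 (pop): stack=[0] mem=[0,0,18,0]
After op 16 (push 18): stack=[0,18] mem=[0,0,18,0]
After op 17 (RCL M1): stack=[0,18,0] mem=[0,0,18,0]
After op 18 (pop): stack=[0,18] mem=[0,0,18,0]
After op 19 (dup): stack=[0,18,18] mem=[0,0,18,0]
After op 20 (/): stack=[0,1] mem=[0,0,18,0]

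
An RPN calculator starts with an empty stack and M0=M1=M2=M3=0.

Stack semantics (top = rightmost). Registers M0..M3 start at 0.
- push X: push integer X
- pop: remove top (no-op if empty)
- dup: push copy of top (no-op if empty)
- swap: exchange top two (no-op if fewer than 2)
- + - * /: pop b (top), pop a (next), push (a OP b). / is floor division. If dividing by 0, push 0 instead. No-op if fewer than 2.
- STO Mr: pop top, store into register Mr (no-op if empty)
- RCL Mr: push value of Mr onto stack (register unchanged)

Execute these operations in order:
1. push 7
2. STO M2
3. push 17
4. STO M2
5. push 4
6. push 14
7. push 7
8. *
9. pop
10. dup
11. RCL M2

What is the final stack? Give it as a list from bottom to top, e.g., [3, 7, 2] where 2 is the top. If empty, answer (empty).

After op 1 (push 7): stack=[7] mem=[0,0,0,0]
After op 2 (STO M2): stack=[empty] mem=[0,0,7,0]
After op 3 (push 17): stack=[17] mem=[0,0,7,0]
After op 4 (STO M2): stack=[empty] mem=[0,0,17,0]
After op 5 (push 4): stack=[4] mem=[0,0,17,0]
After op 6 (push 14): stack=[4,14] mem=[0,0,17,0]
After op 7 (push 7): stack=[4,14,7] mem=[0,0,17,0]
After op 8 (*): stack=[4,98] mem=[0,0,17,0]
After op 9 (pop): stack=[4] mem=[0,0,17,0]
After op 10 (dup): stack=[4,4] mem=[0,0,17,0]
After op 11 (RCL M2): stack=[4,4,17] mem=[0,0,17,0]

Answer: [4, 4, 17]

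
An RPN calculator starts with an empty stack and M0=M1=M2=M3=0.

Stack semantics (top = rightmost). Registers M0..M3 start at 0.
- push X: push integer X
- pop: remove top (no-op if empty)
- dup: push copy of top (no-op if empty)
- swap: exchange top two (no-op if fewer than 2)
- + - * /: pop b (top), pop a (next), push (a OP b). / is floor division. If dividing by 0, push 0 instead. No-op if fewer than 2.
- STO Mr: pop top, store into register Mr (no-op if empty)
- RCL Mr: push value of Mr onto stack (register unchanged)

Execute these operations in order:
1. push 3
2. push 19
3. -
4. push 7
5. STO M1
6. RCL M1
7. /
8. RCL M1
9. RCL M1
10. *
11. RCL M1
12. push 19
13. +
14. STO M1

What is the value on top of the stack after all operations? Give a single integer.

Answer: 49

Derivation:
After op 1 (push 3): stack=[3] mem=[0,0,0,0]
After op 2 (push 19): stack=[3,19] mem=[0,0,0,0]
After op 3 (-): stack=[-16] mem=[0,0,0,0]
After op 4 (push 7): stack=[-16,7] mem=[0,0,0,0]
After op 5 (STO M1): stack=[-16] mem=[0,7,0,0]
After op 6 (RCL M1): stack=[-16,7] mem=[0,7,0,0]
After op 7 (/): stack=[-3] mem=[0,7,0,0]
After op 8 (RCL M1): stack=[-3,7] mem=[0,7,0,0]
After op 9 (RCL M1): stack=[-3,7,7] mem=[0,7,0,0]
After op 10 (*): stack=[-3,49] mem=[0,7,0,0]
After op 11 (RCL M1): stack=[-3,49,7] mem=[0,7,0,0]
After op 12 (push 19): stack=[-3,49,7,19] mem=[0,7,0,0]
After op 13 (+): stack=[-3,49,26] mem=[0,7,0,0]
After op 14 (STO M1): stack=[-3,49] mem=[0,26,0,0]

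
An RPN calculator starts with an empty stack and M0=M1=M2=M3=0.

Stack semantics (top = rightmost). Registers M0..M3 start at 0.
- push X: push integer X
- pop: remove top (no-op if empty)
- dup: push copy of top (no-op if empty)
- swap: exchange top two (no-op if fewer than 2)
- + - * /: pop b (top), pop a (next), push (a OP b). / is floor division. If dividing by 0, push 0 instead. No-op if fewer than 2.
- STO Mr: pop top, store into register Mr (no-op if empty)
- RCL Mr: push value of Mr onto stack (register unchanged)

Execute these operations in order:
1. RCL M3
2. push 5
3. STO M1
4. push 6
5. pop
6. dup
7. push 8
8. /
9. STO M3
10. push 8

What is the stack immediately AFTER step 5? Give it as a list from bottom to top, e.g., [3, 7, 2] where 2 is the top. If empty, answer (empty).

After op 1 (RCL M3): stack=[0] mem=[0,0,0,0]
After op 2 (push 5): stack=[0,5] mem=[0,0,0,0]
After op 3 (STO M1): stack=[0] mem=[0,5,0,0]
After op 4 (push 6): stack=[0,6] mem=[0,5,0,0]
After op 5 (pop): stack=[0] mem=[0,5,0,0]

[0]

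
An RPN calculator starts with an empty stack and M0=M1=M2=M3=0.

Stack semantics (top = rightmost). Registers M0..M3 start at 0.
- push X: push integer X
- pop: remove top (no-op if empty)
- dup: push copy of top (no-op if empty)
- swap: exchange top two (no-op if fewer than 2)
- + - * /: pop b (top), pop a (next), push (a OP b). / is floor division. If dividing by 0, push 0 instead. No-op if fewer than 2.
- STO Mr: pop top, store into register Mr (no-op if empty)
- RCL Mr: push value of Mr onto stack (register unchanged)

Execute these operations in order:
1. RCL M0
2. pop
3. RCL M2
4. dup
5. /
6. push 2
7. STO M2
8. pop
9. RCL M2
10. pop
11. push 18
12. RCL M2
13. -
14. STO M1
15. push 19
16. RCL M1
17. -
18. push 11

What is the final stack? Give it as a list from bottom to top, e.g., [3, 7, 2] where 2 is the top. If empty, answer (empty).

Answer: [3, 11]

Derivation:
After op 1 (RCL M0): stack=[0] mem=[0,0,0,0]
After op 2 (pop): stack=[empty] mem=[0,0,0,0]
After op 3 (RCL M2): stack=[0] mem=[0,0,0,0]
After op 4 (dup): stack=[0,0] mem=[0,0,0,0]
After op 5 (/): stack=[0] mem=[0,0,0,0]
After op 6 (push 2): stack=[0,2] mem=[0,0,0,0]
After op 7 (STO M2): stack=[0] mem=[0,0,2,0]
After op 8 (pop): stack=[empty] mem=[0,0,2,0]
After op 9 (RCL M2): stack=[2] mem=[0,0,2,0]
After op 10 (pop): stack=[empty] mem=[0,0,2,0]
After op 11 (push 18): stack=[18] mem=[0,0,2,0]
After op 12 (RCL M2): stack=[18,2] mem=[0,0,2,0]
After op 13 (-): stack=[16] mem=[0,0,2,0]
After op 14 (STO M1): stack=[empty] mem=[0,16,2,0]
After op 15 (push 19): stack=[19] mem=[0,16,2,0]
After op 16 (RCL M1): stack=[19,16] mem=[0,16,2,0]
After op 17 (-): stack=[3] mem=[0,16,2,0]
After op 18 (push 11): stack=[3,11] mem=[0,16,2,0]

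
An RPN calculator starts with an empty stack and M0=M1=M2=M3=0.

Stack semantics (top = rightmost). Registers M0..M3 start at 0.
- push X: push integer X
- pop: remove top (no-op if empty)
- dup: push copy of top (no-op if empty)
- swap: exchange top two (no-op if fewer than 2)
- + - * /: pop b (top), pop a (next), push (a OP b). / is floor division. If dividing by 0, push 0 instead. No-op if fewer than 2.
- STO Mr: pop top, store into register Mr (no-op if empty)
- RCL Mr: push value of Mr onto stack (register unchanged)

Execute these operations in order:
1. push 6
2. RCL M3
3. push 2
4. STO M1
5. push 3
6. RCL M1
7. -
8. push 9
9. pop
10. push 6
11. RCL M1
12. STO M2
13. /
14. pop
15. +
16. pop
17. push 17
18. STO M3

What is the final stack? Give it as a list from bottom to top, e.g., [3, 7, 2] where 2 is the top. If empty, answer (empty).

Answer: (empty)

Derivation:
After op 1 (push 6): stack=[6] mem=[0,0,0,0]
After op 2 (RCL M3): stack=[6,0] mem=[0,0,0,0]
After op 3 (push 2): stack=[6,0,2] mem=[0,0,0,0]
After op 4 (STO M1): stack=[6,0] mem=[0,2,0,0]
After op 5 (push 3): stack=[6,0,3] mem=[0,2,0,0]
After op 6 (RCL M1): stack=[6,0,3,2] mem=[0,2,0,0]
After op 7 (-): stack=[6,0,1] mem=[0,2,0,0]
After op 8 (push 9): stack=[6,0,1,9] mem=[0,2,0,0]
After op 9 (pop): stack=[6,0,1] mem=[0,2,0,0]
After op 10 (push 6): stack=[6,0,1,6] mem=[0,2,0,0]
After op 11 (RCL M1): stack=[6,0,1,6,2] mem=[0,2,0,0]
After op 12 (STO M2): stack=[6,0,1,6] mem=[0,2,2,0]
After op 13 (/): stack=[6,0,0] mem=[0,2,2,0]
After op 14 (pop): stack=[6,0] mem=[0,2,2,0]
After op 15 (+): stack=[6] mem=[0,2,2,0]
After op 16 (pop): stack=[empty] mem=[0,2,2,0]
After op 17 (push 17): stack=[17] mem=[0,2,2,0]
After op 18 (STO M3): stack=[empty] mem=[0,2,2,17]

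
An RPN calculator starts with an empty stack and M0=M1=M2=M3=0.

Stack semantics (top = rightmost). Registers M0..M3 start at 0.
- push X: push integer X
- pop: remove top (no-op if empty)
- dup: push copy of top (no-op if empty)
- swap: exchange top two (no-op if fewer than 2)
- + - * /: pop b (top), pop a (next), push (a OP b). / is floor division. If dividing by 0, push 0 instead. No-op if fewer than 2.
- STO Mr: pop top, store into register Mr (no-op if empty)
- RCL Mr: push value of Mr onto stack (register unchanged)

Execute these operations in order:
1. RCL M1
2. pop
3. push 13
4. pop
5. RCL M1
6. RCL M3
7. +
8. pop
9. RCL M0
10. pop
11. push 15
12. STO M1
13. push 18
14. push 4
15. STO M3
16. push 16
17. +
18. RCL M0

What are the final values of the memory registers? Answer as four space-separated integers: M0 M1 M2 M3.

After op 1 (RCL M1): stack=[0] mem=[0,0,0,0]
After op 2 (pop): stack=[empty] mem=[0,0,0,0]
After op 3 (push 13): stack=[13] mem=[0,0,0,0]
After op 4 (pop): stack=[empty] mem=[0,0,0,0]
After op 5 (RCL M1): stack=[0] mem=[0,0,0,0]
After op 6 (RCL M3): stack=[0,0] mem=[0,0,0,0]
After op 7 (+): stack=[0] mem=[0,0,0,0]
After op 8 (pop): stack=[empty] mem=[0,0,0,0]
After op 9 (RCL M0): stack=[0] mem=[0,0,0,0]
After op 10 (pop): stack=[empty] mem=[0,0,0,0]
After op 11 (push 15): stack=[15] mem=[0,0,0,0]
After op 12 (STO M1): stack=[empty] mem=[0,15,0,0]
After op 13 (push 18): stack=[18] mem=[0,15,0,0]
After op 14 (push 4): stack=[18,4] mem=[0,15,0,0]
After op 15 (STO M3): stack=[18] mem=[0,15,0,4]
After op 16 (push 16): stack=[18,16] mem=[0,15,0,4]
After op 17 (+): stack=[34] mem=[0,15,0,4]
After op 18 (RCL M0): stack=[34,0] mem=[0,15,0,4]

Answer: 0 15 0 4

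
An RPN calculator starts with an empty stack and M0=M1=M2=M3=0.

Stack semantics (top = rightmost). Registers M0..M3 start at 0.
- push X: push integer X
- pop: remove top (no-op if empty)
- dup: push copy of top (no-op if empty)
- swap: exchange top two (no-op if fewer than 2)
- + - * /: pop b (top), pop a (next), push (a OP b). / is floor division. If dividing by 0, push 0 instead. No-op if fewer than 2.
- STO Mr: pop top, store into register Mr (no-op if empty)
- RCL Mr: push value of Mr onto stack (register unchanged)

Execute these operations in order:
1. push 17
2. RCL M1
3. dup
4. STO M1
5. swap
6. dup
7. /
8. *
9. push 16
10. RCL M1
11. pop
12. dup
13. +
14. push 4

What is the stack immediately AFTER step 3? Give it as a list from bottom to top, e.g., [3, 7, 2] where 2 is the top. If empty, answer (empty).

After op 1 (push 17): stack=[17] mem=[0,0,0,0]
After op 2 (RCL M1): stack=[17,0] mem=[0,0,0,0]
After op 3 (dup): stack=[17,0,0] mem=[0,0,0,0]

[17, 0, 0]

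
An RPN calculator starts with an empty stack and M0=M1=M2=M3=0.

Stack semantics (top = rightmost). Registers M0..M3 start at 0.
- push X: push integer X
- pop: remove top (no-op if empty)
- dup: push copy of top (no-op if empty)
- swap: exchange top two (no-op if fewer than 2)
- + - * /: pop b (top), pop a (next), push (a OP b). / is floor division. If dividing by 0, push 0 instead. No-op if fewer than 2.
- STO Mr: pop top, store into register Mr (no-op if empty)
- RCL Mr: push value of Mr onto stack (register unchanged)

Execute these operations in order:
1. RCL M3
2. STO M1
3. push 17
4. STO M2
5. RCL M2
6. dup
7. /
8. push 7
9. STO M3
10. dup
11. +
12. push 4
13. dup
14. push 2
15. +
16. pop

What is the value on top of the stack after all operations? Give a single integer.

Answer: 4

Derivation:
After op 1 (RCL M3): stack=[0] mem=[0,0,0,0]
After op 2 (STO M1): stack=[empty] mem=[0,0,0,0]
After op 3 (push 17): stack=[17] mem=[0,0,0,0]
After op 4 (STO M2): stack=[empty] mem=[0,0,17,0]
After op 5 (RCL M2): stack=[17] mem=[0,0,17,0]
After op 6 (dup): stack=[17,17] mem=[0,0,17,0]
After op 7 (/): stack=[1] mem=[0,0,17,0]
After op 8 (push 7): stack=[1,7] mem=[0,0,17,0]
After op 9 (STO M3): stack=[1] mem=[0,0,17,7]
After op 10 (dup): stack=[1,1] mem=[0,0,17,7]
After op 11 (+): stack=[2] mem=[0,0,17,7]
After op 12 (push 4): stack=[2,4] mem=[0,0,17,7]
After op 13 (dup): stack=[2,4,4] mem=[0,0,17,7]
After op 14 (push 2): stack=[2,4,4,2] mem=[0,0,17,7]
After op 15 (+): stack=[2,4,6] mem=[0,0,17,7]
After op 16 (pop): stack=[2,4] mem=[0,0,17,7]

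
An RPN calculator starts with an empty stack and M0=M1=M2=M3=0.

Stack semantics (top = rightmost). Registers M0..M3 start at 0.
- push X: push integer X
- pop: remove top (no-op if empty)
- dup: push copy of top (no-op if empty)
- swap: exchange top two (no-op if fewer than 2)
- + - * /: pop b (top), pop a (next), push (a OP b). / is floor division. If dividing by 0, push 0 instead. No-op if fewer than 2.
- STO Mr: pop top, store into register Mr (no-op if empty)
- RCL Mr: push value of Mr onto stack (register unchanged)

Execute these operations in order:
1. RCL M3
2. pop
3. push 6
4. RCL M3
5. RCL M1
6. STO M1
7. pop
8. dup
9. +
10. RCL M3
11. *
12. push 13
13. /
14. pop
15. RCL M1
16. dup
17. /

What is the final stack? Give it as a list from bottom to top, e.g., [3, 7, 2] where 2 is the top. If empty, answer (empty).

Answer: [0]

Derivation:
After op 1 (RCL M3): stack=[0] mem=[0,0,0,0]
After op 2 (pop): stack=[empty] mem=[0,0,0,0]
After op 3 (push 6): stack=[6] mem=[0,0,0,0]
After op 4 (RCL M3): stack=[6,0] mem=[0,0,0,0]
After op 5 (RCL M1): stack=[6,0,0] mem=[0,0,0,0]
After op 6 (STO M1): stack=[6,0] mem=[0,0,0,0]
After op 7 (pop): stack=[6] mem=[0,0,0,0]
After op 8 (dup): stack=[6,6] mem=[0,0,0,0]
After op 9 (+): stack=[12] mem=[0,0,0,0]
After op 10 (RCL M3): stack=[12,0] mem=[0,0,0,0]
After op 11 (*): stack=[0] mem=[0,0,0,0]
After op 12 (push 13): stack=[0,13] mem=[0,0,0,0]
After op 13 (/): stack=[0] mem=[0,0,0,0]
After op 14 (pop): stack=[empty] mem=[0,0,0,0]
After op 15 (RCL M1): stack=[0] mem=[0,0,0,0]
After op 16 (dup): stack=[0,0] mem=[0,0,0,0]
After op 17 (/): stack=[0] mem=[0,0,0,0]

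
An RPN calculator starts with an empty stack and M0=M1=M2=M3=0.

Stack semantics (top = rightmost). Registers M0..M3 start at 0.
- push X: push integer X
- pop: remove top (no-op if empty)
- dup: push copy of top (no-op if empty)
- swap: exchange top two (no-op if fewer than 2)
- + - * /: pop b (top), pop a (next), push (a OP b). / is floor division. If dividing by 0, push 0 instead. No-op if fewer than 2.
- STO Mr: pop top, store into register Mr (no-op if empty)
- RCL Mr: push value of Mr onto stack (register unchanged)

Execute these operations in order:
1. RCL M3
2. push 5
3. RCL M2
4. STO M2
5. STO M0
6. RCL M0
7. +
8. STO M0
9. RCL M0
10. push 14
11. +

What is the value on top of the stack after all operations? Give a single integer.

Answer: 19

Derivation:
After op 1 (RCL M3): stack=[0] mem=[0,0,0,0]
After op 2 (push 5): stack=[0,5] mem=[0,0,0,0]
After op 3 (RCL M2): stack=[0,5,0] mem=[0,0,0,0]
After op 4 (STO M2): stack=[0,5] mem=[0,0,0,0]
After op 5 (STO M0): stack=[0] mem=[5,0,0,0]
After op 6 (RCL M0): stack=[0,5] mem=[5,0,0,0]
After op 7 (+): stack=[5] mem=[5,0,0,0]
After op 8 (STO M0): stack=[empty] mem=[5,0,0,0]
After op 9 (RCL M0): stack=[5] mem=[5,0,0,0]
After op 10 (push 14): stack=[5,14] mem=[5,0,0,0]
After op 11 (+): stack=[19] mem=[5,0,0,0]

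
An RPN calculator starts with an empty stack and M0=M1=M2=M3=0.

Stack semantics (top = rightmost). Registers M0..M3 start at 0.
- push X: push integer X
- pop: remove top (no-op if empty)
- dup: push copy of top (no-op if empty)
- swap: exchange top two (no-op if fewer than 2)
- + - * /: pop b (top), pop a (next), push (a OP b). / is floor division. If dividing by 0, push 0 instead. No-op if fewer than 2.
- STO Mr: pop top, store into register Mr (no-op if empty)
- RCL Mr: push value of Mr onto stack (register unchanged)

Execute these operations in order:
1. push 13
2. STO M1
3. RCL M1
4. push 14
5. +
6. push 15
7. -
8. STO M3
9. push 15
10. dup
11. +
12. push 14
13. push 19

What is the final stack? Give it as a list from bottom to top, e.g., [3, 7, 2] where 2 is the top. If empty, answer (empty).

Answer: [30, 14, 19]

Derivation:
After op 1 (push 13): stack=[13] mem=[0,0,0,0]
After op 2 (STO M1): stack=[empty] mem=[0,13,0,0]
After op 3 (RCL M1): stack=[13] mem=[0,13,0,0]
After op 4 (push 14): stack=[13,14] mem=[0,13,0,0]
After op 5 (+): stack=[27] mem=[0,13,0,0]
After op 6 (push 15): stack=[27,15] mem=[0,13,0,0]
After op 7 (-): stack=[12] mem=[0,13,0,0]
After op 8 (STO M3): stack=[empty] mem=[0,13,0,12]
After op 9 (push 15): stack=[15] mem=[0,13,0,12]
After op 10 (dup): stack=[15,15] mem=[0,13,0,12]
After op 11 (+): stack=[30] mem=[0,13,0,12]
After op 12 (push 14): stack=[30,14] mem=[0,13,0,12]
After op 13 (push 19): stack=[30,14,19] mem=[0,13,0,12]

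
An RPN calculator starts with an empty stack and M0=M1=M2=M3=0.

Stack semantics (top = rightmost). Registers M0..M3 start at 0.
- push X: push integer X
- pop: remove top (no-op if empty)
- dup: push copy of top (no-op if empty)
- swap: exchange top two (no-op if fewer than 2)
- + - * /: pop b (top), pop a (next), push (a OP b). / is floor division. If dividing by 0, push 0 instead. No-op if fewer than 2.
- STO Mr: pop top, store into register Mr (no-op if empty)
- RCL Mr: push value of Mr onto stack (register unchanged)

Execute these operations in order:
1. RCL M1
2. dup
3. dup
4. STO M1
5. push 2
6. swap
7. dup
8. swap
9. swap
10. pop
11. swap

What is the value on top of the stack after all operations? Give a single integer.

After op 1 (RCL M1): stack=[0] mem=[0,0,0,0]
After op 2 (dup): stack=[0,0] mem=[0,0,0,0]
After op 3 (dup): stack=[0,0,0] mem=[0,0,0,0]
After op 4 (STO M1): stack=[0,0] mem=[0,0,0,0]
After op 5 (push 2): stack=[0,0,2] mem=[0,0,0,0]
After op 6 (swap): stack=[0,2,0] mem=[0,0,0,0]
After op 7 (dup): stack=[0,2,0,0] mem=[0,0,0,0]
After op 8 (swap): stack=[0,2,0,0] mem=[0,0,0,0]
After op 9 (swap): stack=[0,2,0,0] mem=[0,0,0,0]
After op 10 (pop): stack=[0,2,0] mem=[0,0,0,0]
After op 11 (swap): stack=[0,0,2] mem=[0,0,0,0]

Answer: 2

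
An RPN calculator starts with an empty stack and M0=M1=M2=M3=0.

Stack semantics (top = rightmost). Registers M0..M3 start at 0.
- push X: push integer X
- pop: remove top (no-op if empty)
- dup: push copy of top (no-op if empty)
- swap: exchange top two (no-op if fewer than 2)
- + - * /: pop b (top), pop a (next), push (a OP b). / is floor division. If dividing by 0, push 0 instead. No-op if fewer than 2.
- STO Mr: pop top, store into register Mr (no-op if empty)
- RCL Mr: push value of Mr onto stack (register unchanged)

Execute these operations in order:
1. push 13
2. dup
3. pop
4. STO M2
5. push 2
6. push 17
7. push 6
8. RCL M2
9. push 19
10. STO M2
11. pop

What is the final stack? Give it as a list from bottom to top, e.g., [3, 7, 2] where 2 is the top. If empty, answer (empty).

After op 1 (push 13): stack=[13] mem=[0,0,0,0]
After op 2 (dup): stack=[13,13] mem=[0,0,0,0]
After op 3 (pop): stack=[13] mem=[0,0,0,0]
After op 4 (STO M2): stack=[empty] mem=[0,0,13,0]
After op 5 (push 2): stack=[2] mem=[0,0,13,0]
After op 6 (push 17): stack=[2,17] mem=[0,0,13,0]
After op 7 (push 6): stack=[2,17,6] mem=[0,0,13,0]
After op 8 (RCL M2): stack=[2,17,6,13] mem=[0,0,13,0]
After op 9 (push 19): stack=[2,17,6,13,19] mem=[0,0,13,0]
After op 10 (STO M2): stack=[2,17,6,13] mem=[0,0,19,0]
After op 11 (pop): stack=[2,17,6] mem=[0,0,19,0]

Answer: [2, 17, 6]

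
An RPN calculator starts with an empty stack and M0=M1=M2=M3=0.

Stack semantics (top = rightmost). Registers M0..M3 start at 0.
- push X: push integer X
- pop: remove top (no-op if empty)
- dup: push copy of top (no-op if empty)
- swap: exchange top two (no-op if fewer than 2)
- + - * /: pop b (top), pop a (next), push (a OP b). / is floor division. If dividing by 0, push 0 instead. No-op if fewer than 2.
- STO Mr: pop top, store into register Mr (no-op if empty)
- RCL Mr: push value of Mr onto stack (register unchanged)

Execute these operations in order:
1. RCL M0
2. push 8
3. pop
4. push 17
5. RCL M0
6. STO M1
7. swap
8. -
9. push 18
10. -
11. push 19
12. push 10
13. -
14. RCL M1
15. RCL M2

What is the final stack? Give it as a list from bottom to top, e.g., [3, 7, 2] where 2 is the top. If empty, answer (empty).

After op 1 (RCL M0): stack=[0] mem=[0,0,0,0]
After op 2 (push 8): stack=[0,8] mem=[0,0,0,0]
After op 3 (pop): stack=[0] mem=[0,0,0,0]
After op 4 (push 17): stack=[0,17] mem=[0,0,0,0]
After op 5 (RCL M0): stack=[0,17,0] mem=[0,0,0,0]
After op 6 (STO M1): stack=[0,17] mem=[0,0,0,0]
After op 7 (swap): stack=[17,0] mem=[0,0,0,0]
After op 8 (-): stack=[17] mem=[0,0,0,0]
After op 9 (push 18): stack=[17,18] mem=[0,0,0,0]
After op 10 (-): stack=[-1] mem=[0,0,0,0]
After op 11 (push 19): stack=[-1,19] mem=[0,0,0,0]
After op 12 (push 10): stack=[-1,19,10] mem=[0,0,0,0]
After op 13 (-): stack=[-1,9] mem=[0,0,0,0]
After op 14 (RCL M1): stack=[-1,9,0] mem=[0,0,0,0]
After op 15 (RCL M2): stack=[-1,9,0,0] mem=[0,0,0,0]

Answer: [-1, 9, 0, 0]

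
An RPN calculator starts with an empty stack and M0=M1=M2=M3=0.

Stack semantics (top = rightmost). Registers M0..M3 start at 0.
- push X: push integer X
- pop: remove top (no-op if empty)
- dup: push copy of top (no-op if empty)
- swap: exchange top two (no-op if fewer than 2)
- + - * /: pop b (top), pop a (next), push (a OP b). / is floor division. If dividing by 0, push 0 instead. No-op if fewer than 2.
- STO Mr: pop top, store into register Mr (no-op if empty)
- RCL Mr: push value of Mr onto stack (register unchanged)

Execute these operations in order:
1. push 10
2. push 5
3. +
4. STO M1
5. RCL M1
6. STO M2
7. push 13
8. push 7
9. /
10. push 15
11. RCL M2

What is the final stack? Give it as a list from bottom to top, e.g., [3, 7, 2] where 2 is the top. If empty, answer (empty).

After op 1 (push 10): stack=[10] mem=[0,0,0,0]
After op 2 (push 5): stack=[10,5] mem=[0,0,0,0]
After op 3 (+): stack=[15] mem=[0,0,0,0]
After op 4 (STO M1): stack=[empty] mem=[0,15,0,0]
After op 5 (RCL M1): stack=[15] mem=[0,15,0,0]
After op 6 (STO M2): stack=[empty] mem=[0,15,15,0]
After op 7 (push 13): stack=[13] mem=[0,15,15,0]
After op 8 (push 7): stack=[13,7] mem=[0,15,15,0]
After op 9 (/): stack=[1] mem=[0,15,15,0]
After op 10 (push 15): stack=[1,15] mem=[0,15,15,0]
After op 11 (RCL M2): stack=[1,15,15] mem=[0,15,15,0]

Answer: [1, 15, 15]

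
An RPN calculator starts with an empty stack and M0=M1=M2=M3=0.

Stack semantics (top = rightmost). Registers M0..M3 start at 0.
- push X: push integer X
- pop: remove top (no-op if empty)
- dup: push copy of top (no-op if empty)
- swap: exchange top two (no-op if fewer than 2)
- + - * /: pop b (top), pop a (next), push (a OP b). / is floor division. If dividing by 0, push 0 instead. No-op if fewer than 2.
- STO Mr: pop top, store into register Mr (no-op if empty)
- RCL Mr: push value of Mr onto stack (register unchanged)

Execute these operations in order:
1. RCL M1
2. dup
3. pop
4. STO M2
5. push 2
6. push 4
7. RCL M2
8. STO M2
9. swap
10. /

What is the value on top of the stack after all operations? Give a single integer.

Answer: 2

Derivation:
After op 1 (RCL M1): stack=[0] mem=[0,0,0,0]
After op 2 (dup): stack=[0,0] mem=[0,0,0,0]
After op 3 (pop): stack=[0] mem=[0,0,0,0]
After op 4 (STO M2): stack=[empty] mem=[0,0,0,0]
After op 5 (push 2): stack=[2] mem=[0,0,0,0]
After op 6 (push 4): stack=[2,4] mem=[0,0,0,0]
After op 7 (RCL M2): stack=[2,4,0] mem=[0,0,0,0]
After op 8 (STO M2): stack=[2,4] mem=[0,0,0,0]
After op 9 (swap): stack=[4,2] mem=[0,0,0,0]
After op 10 (/): stack=[2] mem=[0,0,0,0]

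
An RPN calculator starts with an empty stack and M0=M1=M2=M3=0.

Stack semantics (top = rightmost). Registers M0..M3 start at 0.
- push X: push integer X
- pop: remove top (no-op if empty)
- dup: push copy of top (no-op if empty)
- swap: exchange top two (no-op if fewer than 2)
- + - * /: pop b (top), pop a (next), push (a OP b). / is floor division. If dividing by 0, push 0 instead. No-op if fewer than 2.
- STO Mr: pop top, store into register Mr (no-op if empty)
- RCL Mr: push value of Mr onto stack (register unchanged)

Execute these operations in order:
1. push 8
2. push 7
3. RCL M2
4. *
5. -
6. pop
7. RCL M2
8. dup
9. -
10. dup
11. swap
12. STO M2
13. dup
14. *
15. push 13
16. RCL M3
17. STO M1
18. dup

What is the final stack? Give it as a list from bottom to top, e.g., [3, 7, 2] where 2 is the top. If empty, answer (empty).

Answer: [0, 13, 13]

Derivation:
After op 1 (push 8): stack=[8] mem=[0,0,0,0]
After op 2 (push 7): stack=[8,7] mem=[0,0,0,0]
After op 3 (RCL M2): stack=[8,7,0] mem=[0,0,0,0]
After op 4 (*): stack=[8,0] mem=[0,0,0,0]
After op 5 (-): stack=[8] mem=[0,0,0,0]
After op 6 (pop): stack=[empty] mem=[0,0,0,0]
After op 7 (RCL M2): stack=[0] mem=[0,0,0,0]
After op 8 (dup): stack=[0,0] mem=[0,0,0,0]
After op 9 (-): stack=[0] mem=[0,0,0,0]
After op 10 (dup): stack=[0,0] mem=[0,0,0,0]
After op 11 (swap): stack=[0,0] mem=[0,0,0,0]
After op 12 (STO M2): stack=[0] mem=[0,0,0,0]
After op 13 (dup): stack=[0,0] mem=[0,0,0,0]
After op 14 (*): stack=[0] mem=[0,0,0,0]
After op 15 (push 13): stack=[0,13] mem=[0,0,0,0]
After op 16 (RCL M3): stack=[0,13,0] mem=[0,0,0,0]
After op 17 (STO M1): stack=[0,13] mem=[0,0,0,0]
After op 18 (dup): stack=[0,13,13] mem=[0,0,0,0]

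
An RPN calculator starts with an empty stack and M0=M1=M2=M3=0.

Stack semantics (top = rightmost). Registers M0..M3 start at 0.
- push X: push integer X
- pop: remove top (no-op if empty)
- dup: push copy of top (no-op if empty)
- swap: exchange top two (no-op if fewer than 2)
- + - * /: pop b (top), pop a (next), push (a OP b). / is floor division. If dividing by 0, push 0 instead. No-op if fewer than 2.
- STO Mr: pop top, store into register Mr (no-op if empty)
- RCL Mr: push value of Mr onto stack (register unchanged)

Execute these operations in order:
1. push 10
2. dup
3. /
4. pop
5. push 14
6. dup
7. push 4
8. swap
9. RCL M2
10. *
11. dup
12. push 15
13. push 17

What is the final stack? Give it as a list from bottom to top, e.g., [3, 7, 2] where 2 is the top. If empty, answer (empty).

After op 1 (push 10): stack=[10] mem=[0,0,0,0]
After op 2 (dup): stack=[10,10] mem=[0,0,0,0]
After op 3 (/): stack=[1] mem=[0,0,0,0]
After op 4 (pop): stack=[empty] mem=[0,0,0,0]
After op 5 (push 14): stack=[14] mem=[0,0,0,0]
After op 6 (dup): stack=[14,14] mem=[0,0,0,0]
After op 7 (push 4): stack=[14,14,4] mem=[0,0,0,0]
After op 8 (swap): stack=[14,4,14] mem=[0,0,0,0]
After op 9 (RCL M2): stack=[14,4,14,0] mem=[0,0,0,0]
After op 10 (*): stack=[14,4,0] mem=[0,0,0,0]
After op 11 (dup): stack=[14,4,0,0] mem=[0,0,0,0]
After op 12 (push 15): stack=[14,4,0,0,15] mem=[0,0,0,0]
After op 13 (push 17): stack=[14,4,0,0,15,17] mem=[0,0,0,0]

Answer: [14, 4, 0, 0, 15, 17]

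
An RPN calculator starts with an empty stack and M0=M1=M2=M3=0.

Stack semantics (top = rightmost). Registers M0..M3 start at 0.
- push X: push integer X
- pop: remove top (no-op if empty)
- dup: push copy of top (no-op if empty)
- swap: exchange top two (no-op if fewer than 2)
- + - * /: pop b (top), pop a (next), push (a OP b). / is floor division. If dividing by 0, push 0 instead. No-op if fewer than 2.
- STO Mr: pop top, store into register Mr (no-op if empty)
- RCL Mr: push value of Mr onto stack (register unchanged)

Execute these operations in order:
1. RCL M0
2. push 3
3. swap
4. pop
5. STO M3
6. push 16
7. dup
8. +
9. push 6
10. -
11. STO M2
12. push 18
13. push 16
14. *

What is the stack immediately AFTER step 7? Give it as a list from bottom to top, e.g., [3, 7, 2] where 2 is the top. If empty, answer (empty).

After op 1 (RCL M0): stack=[0] mem=[0,0,0,0]
After op 2 (push 3): stack=[0,3] mem=[0,0,0,0]
After op 3 (swap): stack=[3,0] mem=[0,0,0,0]
After op 4 (pop): stack=[3] mem=[0,0,0,0]
After op 5 (STO M3): stack=[empty] mem=[0,0,0,3]
After op 6 (push 16): stack=[16] mem=[0,0,0,3]
After op 7 (dup): stack=[16,16] mem=[0,0,0,3]

[16, 16]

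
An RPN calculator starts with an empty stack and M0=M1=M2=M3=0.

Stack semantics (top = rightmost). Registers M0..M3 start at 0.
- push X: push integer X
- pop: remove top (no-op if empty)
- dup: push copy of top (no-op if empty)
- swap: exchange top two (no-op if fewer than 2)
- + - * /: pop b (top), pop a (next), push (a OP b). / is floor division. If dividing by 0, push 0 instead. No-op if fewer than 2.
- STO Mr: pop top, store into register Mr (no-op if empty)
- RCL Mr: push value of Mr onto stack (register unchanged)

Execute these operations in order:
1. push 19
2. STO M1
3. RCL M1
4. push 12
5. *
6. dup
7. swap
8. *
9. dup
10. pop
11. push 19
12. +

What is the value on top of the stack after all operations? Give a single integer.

Answer: 52003

Derivation:
After op 1 (push 19): stack=[19] mem=[0,0,0,0]
After op 2 (STO M1): stack=[empty] mem=[0,19,0,0]
After op 3 (RCL M1): stack=[19] mem=[0,19,0,0]
After op 4 (push 12): stack=[19,12] mem=[0,19,0,0]
After op 5 (*): stack=[228] mem=[0,19,0,0]
After op 6 (dup): stack=[228,228] mem=[0,19,0,0]
After op 7 (swap): stack=[228,228] mem=[0,19,0,0]
After op 8 (*): stack=[51984] mem=[0,19,0,0]
After op 9 (dup): stack=[51984,51984] mem=[0,19,0,0]
After op 10 (pop): stack=[51984] mem=[0,19,0,0]
After op 11 (push 19): stack=[51984,19] mem=[0,19,0,0]
After op 12 (+): stack=[52003] mem=[0,19,0,0]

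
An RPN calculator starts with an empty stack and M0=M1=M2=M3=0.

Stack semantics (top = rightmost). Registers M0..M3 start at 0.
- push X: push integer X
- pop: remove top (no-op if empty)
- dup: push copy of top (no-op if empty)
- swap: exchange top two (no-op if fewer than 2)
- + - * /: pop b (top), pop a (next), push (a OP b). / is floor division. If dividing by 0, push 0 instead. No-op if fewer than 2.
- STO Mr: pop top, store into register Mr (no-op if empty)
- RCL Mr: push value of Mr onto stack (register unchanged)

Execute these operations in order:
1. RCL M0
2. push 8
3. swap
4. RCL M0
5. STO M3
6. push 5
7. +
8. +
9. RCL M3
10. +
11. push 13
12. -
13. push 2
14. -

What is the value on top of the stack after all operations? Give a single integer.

Answer: -2

Derivation:
After op 1 (RCL M0): stack=[0] mem=[0,0,0,0]
After op 2 (push 8): stack=[0,8] mem=[0,0,0,0]
After op 3 (swap): stack=[8,0] mem=[0,0,0,0]
After op 4 (RCL M0): stack=[8,0,0] mem=[0,0,0,0]
After op 5 (STO M3): stack=[8,0] mem=[0,0,0,0]
After op 6 (push 5): stack=[8,0,5] mem=[0,0,0,0]
After op 7 (+): stack=[8,5] mem=[0,0,0,0]
After op 8 (+): stack=[13] mem=[0,0,0,0]
After op 9 (RCL M3): stack=[13,0] mem=[0,0,0,0]
After op 10 (+): stack=[13] mem=[0,0,0,0]
After op 11 (push 13): stack=[13,13] mem=[0,0,0,0]
After op 12 (-): stack=[0] mem=[0,0,0,0]
After op 13 (push 2): stack=[0,2] mem=[0,0,0,0]
After op 14 (-): stack=[-2] mem=[0,0,0,0]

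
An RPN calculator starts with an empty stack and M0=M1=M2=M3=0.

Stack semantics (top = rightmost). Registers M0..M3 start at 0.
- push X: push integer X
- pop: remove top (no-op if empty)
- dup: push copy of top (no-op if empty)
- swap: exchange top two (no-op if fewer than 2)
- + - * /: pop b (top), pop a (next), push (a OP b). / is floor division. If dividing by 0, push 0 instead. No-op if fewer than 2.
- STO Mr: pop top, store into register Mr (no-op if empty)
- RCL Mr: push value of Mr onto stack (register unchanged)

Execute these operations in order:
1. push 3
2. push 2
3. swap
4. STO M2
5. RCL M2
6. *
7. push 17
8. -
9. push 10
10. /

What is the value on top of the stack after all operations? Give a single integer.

Answer: -2

Derivation:
After op 1 (push 3): stack=[3] mem=[0,0,0,0]
After op 2 (push 2): stack=[3,2] mem=[0,0,0,0]
After op 3 (swap): stack=[2,3] mem=[0,0,0,0]
After op 4 (STO M2): stack=[2] mem=[0,0,3,0]
After op 5 (RCL M2): stack=[2,3] mem=[0,0,3,0]
After op 6 (*): stack=[6] mem=[0,0,3,0]
After op 7 (push 17): stack=[6,17] mem=[0,0,3,0]
After op 8 (-): stack=[-11] mem=[0,0,3,0]
After op 9 (push 10): stack=[-11,10] mem=[0,0,3,0]
After op 10 (/): stack=[-2] mem=[0,0,3,0]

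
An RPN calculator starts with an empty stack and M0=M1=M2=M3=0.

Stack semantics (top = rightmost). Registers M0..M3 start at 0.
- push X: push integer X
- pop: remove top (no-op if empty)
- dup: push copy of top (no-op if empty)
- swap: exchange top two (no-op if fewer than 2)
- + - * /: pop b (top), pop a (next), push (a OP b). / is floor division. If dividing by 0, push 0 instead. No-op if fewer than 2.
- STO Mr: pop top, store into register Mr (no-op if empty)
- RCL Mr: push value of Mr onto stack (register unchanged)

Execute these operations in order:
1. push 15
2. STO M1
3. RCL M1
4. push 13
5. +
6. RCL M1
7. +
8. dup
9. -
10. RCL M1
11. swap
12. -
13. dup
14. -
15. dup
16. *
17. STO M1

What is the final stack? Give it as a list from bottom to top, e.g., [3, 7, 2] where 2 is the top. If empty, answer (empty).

After op 1 (push 15): stack=[15] mem=[0,0,0,0]
After op 2 (STO M1): stack=[empty] mem=[0,15,0,0]
After op 3 (RCL M1): stack=[15] mem=[0,15,0,0]
After op 4 (push 13): stack=[15,13] mem=[0,15,0,0]
After op 5 (+): stack=[28] mem=[0,15,0,0]
After op 6 (RCL M1): stack=[28,15] mem=[0,15,0,0]
After op 7 (+): stack=[43] mem=[0,15,0,0]
After op 8 (dup): stack=[43,43] mem=[0,15,0,0]
After op 9 (-): stack=[0] mem=[0,15,0,0]
After op 10 (RCL M1): stack=[0,15] mem=[0,15,0,0]
After op 11 (swap): stack=[15,0] mem=[0,15,0,0]
After op 12 (-): stack=[15] mem=[0,15,0,0]
After op 13 (dup): stack=[15,15] mem=[0,15,0,0]
After op 14 (-): stack=[0] mem=[0,15,0,0]
After op 15 (dup): stack=[0,0] mem=[0,15,0,0]
After op 16 (*): stack=[0] mem=[0,15,0,0]
After op 17 (STO M1): stack=[empty] mem=[0,0,0,0]

Answer: (empty)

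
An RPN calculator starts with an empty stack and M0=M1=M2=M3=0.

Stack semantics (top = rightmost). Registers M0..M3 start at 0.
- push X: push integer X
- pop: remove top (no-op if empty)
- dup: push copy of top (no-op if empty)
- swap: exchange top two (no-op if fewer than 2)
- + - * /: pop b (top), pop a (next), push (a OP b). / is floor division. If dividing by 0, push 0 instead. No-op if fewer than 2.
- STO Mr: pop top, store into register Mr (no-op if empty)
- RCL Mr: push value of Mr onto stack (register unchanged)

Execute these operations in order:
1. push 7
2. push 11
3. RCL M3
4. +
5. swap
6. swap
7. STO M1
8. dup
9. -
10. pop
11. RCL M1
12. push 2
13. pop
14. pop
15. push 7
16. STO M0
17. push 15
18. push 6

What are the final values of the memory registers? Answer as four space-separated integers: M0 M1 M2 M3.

After op 1 (push 7): stack=[7] mem=[0,0,0,0]
After op 2 (push 11): stack=[7,11] mem=[0,0,0,0]
After op 3 (RCL M3): stack=[7,11,0] mem=[0,0,0,0]
After op 4 (+): stack=[7,11] mem=[0,0,0,0]
After op 5 (swap): stack=[11,7] mem=[0,0,0,0]
After op 6 (swap): stack=[7,11] mem=[0,0,0,0]
After op 7 (STO M1): stack=[7] mem=[0,11,0,0]
After op 8 (dup): stack=[7,7] mem=[0,11,0,0]
After op 9 (-): stack=[0] mem=[0,11,0,0]
After op 10 (pop): stack=[empty] mem=[0,11,0,0]
After op 11 (RCL M1): stack=[11] mem=[0,11,0,0]
After op 12 (push 2): stack=[11,2] mem=[0,11,0,0]
After op 13 (pop): stack=[11] mem=[0,11,0,0]
After op 14 (pop): stack=[empty] mem=[0,11,0,0]
After op 15 (push 7): stack=[7] mem=[0,11,0,0]
After op 16 (STO M0): stack=[empty] mem=[7,11,0,0]
After op 17 (push 15): stack=[15] mem=[7,11,0,0]
After op 18 (push 6): stack=[15,6] mem=[7,11,0,0]

Answer: 7 11 0 0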